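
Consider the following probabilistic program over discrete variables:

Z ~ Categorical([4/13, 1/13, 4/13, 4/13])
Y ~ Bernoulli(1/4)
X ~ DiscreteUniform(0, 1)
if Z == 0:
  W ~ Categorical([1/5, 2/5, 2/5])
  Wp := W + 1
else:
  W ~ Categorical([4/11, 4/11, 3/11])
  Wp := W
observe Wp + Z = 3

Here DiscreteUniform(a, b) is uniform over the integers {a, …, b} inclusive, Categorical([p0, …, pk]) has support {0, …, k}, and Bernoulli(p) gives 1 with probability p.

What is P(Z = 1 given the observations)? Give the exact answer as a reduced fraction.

P(Z = 1 | obs) = 15/263

Enumerate traces; 16 have nonzero weight after conditioning:
  (Z=0, Y=0, X=0, W=2) weight 3/65
  (Z=0, Y=0, X=1, W=2) weight 3/65
  (Z=0, Y=1, X=0, W=2) weight 1/65
  (Z=0, Y=1, X=1, W=2) weight 1/65
  (Z=1, Y=0, X=0, W=2) weight 9/1144
  (Z=1, Y=0, X=1, W=2) weight 9/1144
  (Z=1, Y=1, X=0, W=2) weight 3/1144
  (Z=1, Y=1, X=1, W=2) weight 3/1144
  (Z=2, Y=0, X=0, W=1) weight 6/143
  (Z=3, Y=0, X=0, W=0) weight 6/143
  … 6 more
Group by Z:
  weight(Z=0) = 8/65
  weight(Z=1) = 3/143
  weight(Z=2) = 16/143
  weight(Z=3) = 16/143
Total weight = 8/65 + 3/143 + 16/143 + 16/143 = 263/715
P(Z=0 | obs) = 8/65 / 263/715 = 88/263
P(Z=1 | obs) = 3/143 / 263/715 = 15/263
P(Z=2 | obs) = 16/143 / 263/715 = 80/263
P(Z=3 | obs) = 16/143 / 263/715 = 80/263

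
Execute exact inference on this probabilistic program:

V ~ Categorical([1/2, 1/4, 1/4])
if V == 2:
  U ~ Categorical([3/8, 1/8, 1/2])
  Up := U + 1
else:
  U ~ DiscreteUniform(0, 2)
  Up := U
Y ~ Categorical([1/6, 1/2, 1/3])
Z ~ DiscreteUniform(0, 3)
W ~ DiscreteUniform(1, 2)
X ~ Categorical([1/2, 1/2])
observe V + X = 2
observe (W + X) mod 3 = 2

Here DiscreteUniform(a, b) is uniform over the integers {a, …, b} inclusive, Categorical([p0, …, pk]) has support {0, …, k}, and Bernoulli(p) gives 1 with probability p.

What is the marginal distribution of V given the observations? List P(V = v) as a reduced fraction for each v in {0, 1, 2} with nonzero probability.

P(V=1) = 1/2, P(V=2) = 1/2

Enumerate traces; 72 have nonzero weight after conditioning:
  (V=1, U=0, Y=0, Z=0, W=1, X=1) weight 1/1152
  (V=1, U=0, Y=0, Z=1, W=1, X=1) weight 1/1152
  (V=1, U=0, Y=0, Z=2, W=1, X=1) weight 1/1152
  (V=1, U=0, Y=0, Z=3, W=1, X=1) weight 1/1152
  (V=1, U=0, Y=1, Z=0, W=1, X=1) weight 1/384
  (V=1, U=0, Y=1, Z=1, W=1, X=1) weight 1/384
  (V=1, U=0, Y=1, Z=2, W=1, X=1) weight 1/384
  (V=1, U=0, Y=1, Z=3, W=1, X=1) weight 1/384
  (V=2, U=0, Y=0, Z=0, W=2, X=0) weight 1/1024
  … 63 more
Group by V:
  weight(V=1) = 1/16
  weight(V=2) = 1/16
Total weight = 1/16 + 1/16 = 1/8
P(V=1 | obs) = 1/16 / 1/8 = 1/2
P(V=2 | obs) = 1/16 / 1/8 = 1/2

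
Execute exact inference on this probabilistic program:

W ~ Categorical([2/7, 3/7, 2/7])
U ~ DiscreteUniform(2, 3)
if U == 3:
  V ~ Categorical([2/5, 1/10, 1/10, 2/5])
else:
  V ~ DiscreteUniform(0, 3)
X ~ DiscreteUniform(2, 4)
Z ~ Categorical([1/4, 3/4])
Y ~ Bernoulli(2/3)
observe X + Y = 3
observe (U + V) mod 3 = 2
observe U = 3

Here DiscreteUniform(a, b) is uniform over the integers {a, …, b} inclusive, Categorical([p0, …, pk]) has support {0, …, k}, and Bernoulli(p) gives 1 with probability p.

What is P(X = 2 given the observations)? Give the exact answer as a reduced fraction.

P(X = 2 | obs) = 2/3

Enumerate traces; 12 have nonzero weight after conditioning:
  (W=0, U=3, V=2, X=2, Z=0, Y=1) weight 1/1260
  (W=0, U=3, V=2, X=2, Z=1, Y=1) weight 1/420
  (W=0, U=3, V=2, X=3, Z=0, Y=0) weight 1/2520
  (W=0, U=3, V=2, X=3, Z=1, Y=0) weight 1/840
  (W=1, U=3, V=2, X=2, Z=0, Y=1) weight 1/840
  (W=1, U=3, V=2, X=2, Z=1, Y=1) weight 1/280
  (W=1, U=3, V=2, X=3, Z=0, Y=0) weight 1/1680
  (W=1, U=3, V=2, X=3, Z=1, Y=0) weight 1/560
  … 4 more
Group by X:
  weight(X=2) = 1/90
  weight(X=3) = 1/180
Total weight = 1/90 + 1/180 = 1/60
P(X=2 | obs) = 1/90 / 1/60 = 2/3
P(X=3 | obs) = 1/180 / 1/60 = 1/3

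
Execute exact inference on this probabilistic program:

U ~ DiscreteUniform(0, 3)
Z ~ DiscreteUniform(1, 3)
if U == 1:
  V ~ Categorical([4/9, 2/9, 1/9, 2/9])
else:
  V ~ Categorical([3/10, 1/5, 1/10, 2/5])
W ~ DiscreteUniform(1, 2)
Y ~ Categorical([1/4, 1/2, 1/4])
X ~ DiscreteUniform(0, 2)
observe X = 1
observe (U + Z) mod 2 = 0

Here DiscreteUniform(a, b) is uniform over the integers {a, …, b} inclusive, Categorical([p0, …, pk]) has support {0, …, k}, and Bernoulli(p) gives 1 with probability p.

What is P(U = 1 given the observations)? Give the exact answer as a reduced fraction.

P(U = 1 | obs) = 1/3

Enumerate traces; 144 have nonzero weight after conditioning:
  (U=0, Z=2, V=0, W=1, Y=0, X=1) weight 1/960
  (U=0, Z=2, V=0, W=1, Y=1, X=1) weight 1/480
  (U=0, Z=2, V=0, W=1, Y=2, X=1) weight 1/960
  (U=0, Z=2, V=0, W=2, Y=0, X=1) weight 1/960
  (U=0, Z=2, V=0, W=2, Y=1, X=1) weight 1/480
  (U=0, Z=2, V=0, W=2, Y=2, X=1) weight 1/960
  (U=0, Z=2, V=1, W=1, Y=0, X=1) weight 1/1440
  (U=0, Z=2, V=1, W=1, Y=1, X=1) weight 1/720
  (U=1, Z=1, V=0, W=1, Y=0, X=1) weight 1/648
  (U=2, Z=2, V=0, W=1, Y=0, X=1) weight 1/960
  … 134 more
Group by U:
  weight(U=0) = 1/36
  weight(U=1) = 1/18
  weight(U=2) = 1/36
  weight(U=3) = 1/18
Total weight = 1/36 + 1/18 + 1/36 + 1/18 = 1/6
P(U=0 | obs) = 1/36 / 1/6 = 1/6
P(U=1 | obs) = 1/18 / 1/6 = 1/3
P(U=2 | obs) = 1/36 / 1/6 = 1/6
P(U=3 | obs) = 1/18 / 1/6 = 1/3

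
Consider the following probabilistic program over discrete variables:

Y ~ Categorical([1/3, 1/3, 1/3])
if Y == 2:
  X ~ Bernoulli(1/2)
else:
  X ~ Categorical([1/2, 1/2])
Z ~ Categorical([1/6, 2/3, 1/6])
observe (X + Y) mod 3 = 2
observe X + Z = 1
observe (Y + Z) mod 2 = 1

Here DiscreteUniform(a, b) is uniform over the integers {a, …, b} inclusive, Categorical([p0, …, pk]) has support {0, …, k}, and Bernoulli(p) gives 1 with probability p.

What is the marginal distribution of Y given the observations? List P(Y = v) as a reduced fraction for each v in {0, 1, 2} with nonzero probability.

P(Y=1) = 1/5, P(Y=2) = 4/5

Enumerate traces; 2 have nonzero weight after conditioning:
  (Y=1, X=1, Z=0) weight 1/36
  (Y=2, X=0, Z=1) weight 1/9
Group by Y:
  weight(Y=1) = 1/36
  weight(Y=2) = 1/9
Total weight = 1/36 + 1/9 = 5/36
P(Y=1 | obs) = 1/36 / 5/36 = 1/5
P(Y=2 | obs) = 1/9 / 5/36 = 4/5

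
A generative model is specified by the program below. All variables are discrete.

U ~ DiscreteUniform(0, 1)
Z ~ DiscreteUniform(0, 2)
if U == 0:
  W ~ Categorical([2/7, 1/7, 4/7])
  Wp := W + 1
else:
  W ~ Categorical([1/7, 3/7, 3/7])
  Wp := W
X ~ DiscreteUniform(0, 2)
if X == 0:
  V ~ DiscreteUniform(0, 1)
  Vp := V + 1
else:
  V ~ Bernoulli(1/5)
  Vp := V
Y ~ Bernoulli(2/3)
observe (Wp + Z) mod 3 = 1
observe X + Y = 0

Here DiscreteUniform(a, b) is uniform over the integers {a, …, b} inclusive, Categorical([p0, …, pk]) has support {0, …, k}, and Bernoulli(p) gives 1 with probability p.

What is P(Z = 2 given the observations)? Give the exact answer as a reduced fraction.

Enumerate traces; 12 have nonzero weight after conditioning:
  (U=0, Z=0, W=0, X=0, V=0, Y=0) weight 1/378
  (U=0, Z=0, W=0, X=0, V=1, Y=0) weight 1/378
  (U=0, Z=1, W=2, X=0, V=0, Y=0) weight 1/189
  (U=0, Z=1, W=2, X=0, V=1, Y=0) weight 1/189
  (U=0, Z=2, W=1, X=0, V=0, Y=0) weight 1/756
  (U=0, Z=2, W=1, X=0, V=1, Y=0) weight 1/756
  (U=1, Z=0, W=1, X=0, V=0, Y=0) weight 1/252
  (U=1, Z=0, W=1, X=0, V=1, Y=0) weight 1/252
  … 4 more
Group by Z:
  weight(Z=0) = 5/378
  weight(Z=1) = 5/378
  weight(Z=2) = 2/189
Total weight = 5/378 + 5/378 + 2/189 = 1/27
P(Z=0 | obs) = 5/378 / 1/27 = 5/14
P(Z=1 | obs) = 5/378 / 1/27 = 5/14
P(Z=2 | obs) = 2/189 / 1/27 = 2/7

P(Z = 2 | obs) = 2/7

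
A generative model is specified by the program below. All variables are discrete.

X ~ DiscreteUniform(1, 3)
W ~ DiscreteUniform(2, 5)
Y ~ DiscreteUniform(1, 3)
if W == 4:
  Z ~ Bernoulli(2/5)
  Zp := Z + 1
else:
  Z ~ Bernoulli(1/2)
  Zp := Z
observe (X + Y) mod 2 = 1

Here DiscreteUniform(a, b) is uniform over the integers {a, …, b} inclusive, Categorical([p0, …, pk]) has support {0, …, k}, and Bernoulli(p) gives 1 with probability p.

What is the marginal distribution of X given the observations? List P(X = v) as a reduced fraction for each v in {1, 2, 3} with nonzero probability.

P(X=1) = 1/4, P(X=2) = 1/2, P(X=3) = 1/4

Enumerate traces; 32 have nonzero weight after conditioning:
  (X=1, W=2, Y=2, Z=0) weight 1/72
  (X=1, W=2, Y=2, Z=1) weight 1/72
  (X=1, W=3, Y=2, Z=0) weight 1/72
  (X=1, W=3, Y=2, Z=1) weight 1/72
  (X=1, W=4, Y=2, Z=0) weight 1/60
  (X=1, W=4, Y=2, Z=1) weight 1/90
  (X=1, W=5, Y=2, Z=0) weight 1/72
  (X=1, W=5, Y=2, Z=1) weight 1/72
  (X=2, W=2, Y=1, Z=0) weight 1/72
  (X=3, W=2, Y=2, Z=0) weight 1/72
  … 22 more
Group by X:
  weight(X=1) = 1/9
  weight(X=2) = 2/9
  weight(X=3) = 1/9
Total weight = 1/9 + 2/9 + 1/9 = 4/9
P(X=1 | obs) = 1/9 / 4/9 = 1/4
P(X=2 | obs) = 2/9 / 4/9 = 1/2
P(X=3 | obs) = 1/9 / 4/9 = 1/4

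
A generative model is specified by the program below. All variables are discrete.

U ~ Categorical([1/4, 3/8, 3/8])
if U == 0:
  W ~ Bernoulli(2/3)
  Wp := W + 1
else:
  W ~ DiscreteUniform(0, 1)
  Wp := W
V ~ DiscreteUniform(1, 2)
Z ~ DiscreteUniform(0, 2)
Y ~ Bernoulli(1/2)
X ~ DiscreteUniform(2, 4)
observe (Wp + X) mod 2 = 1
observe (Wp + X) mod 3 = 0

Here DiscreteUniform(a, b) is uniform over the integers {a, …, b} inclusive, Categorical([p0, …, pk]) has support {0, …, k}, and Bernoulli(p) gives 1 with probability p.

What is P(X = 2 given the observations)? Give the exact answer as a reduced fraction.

Enumerate traces; 60 have nonzero weight after conditioning:
  (U=0, W=0, V=1, Z=0, Y=0, X=2) weight 1/432
  (U=0, W=0, V=1, Z=0, Y=1, X=2) weight 1/432
  (U=0, W=0, V=1, Z=1, Y=0, X=2) weight 1/432
  (U=0, W=0, V=1, Z=1, Y=1, X=2) weight 1/432
  (U=0, W=0, V=1, Z=2, Y=0, X=2) weight 1/432
  (U=0, W=0, V=1, Z=2, Y=1, X=2) weight 1/432
  (U=0, W=0, V=2, Z=0, Y=0, X=2) weight 1/432
  (U=0, W=0, V=2, Z=0, Y=1, X=2) weight 1/432
  (U=1, W=0, V=1, Z=0, Y=0, X=3) weight 1/192
  … 51 more
Group by X:
  weight(X=2) = 11/72
  weight(X=3) = 1/8
Total weight = 11/72 + 1/8 = 5/18
P(X=2 | obs) = 11/72 / 5/18 = 11/20
P(X=3 | obs) = 1/8 / 5/18 = 9/20

P(X = 2 | obs) = 11/20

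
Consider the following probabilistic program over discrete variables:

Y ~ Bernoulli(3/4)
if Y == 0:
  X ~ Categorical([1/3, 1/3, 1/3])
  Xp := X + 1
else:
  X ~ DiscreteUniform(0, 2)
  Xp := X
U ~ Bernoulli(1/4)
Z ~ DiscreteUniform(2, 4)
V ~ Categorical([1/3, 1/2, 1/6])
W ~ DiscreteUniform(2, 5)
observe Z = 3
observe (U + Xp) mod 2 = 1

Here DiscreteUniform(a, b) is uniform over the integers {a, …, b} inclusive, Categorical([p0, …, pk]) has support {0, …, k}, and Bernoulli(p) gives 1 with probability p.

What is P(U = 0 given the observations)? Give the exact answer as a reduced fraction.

P(U = 0 | obs) = 15/22

Enumerate traces; 72 have nonzero weight after conditioning:
  (Y=0, X=0, U=0, Z=3, V=0, W=2) weight 1/576
  (Y=0, X=0, U=0, Z=3, V=0, W=3) weight 1/576
  (Y=0, X=0, U=0, Z=3, V=0, W=4) weight 1/576
  (Y=0, X=0, U=0, Z=3, V=0, W=5) weight 1/576
  (Y=0, X=0, U=0, Z=3, V=1, W=2) weight 1/384
  (Y=0, X=0, U=0, Z=3, V=1, W=3) weight 1/384
  (Y=0, X=0, U=0, Z=3, V=1, W=4) weight 1/384
  (Y=0, X=0, U=0, Z=3, V=1, W=5) weight 1/384
  (Y=0, X=1, U=1, Z=3, V=0, W=2) weight 1/1728
  … 63 more
Group by U:
  weight(U=0) = 5/48
  weight(U=1) = 7/144
Total weight = 5/48 + 7/144 = 11/72
P(U=0 | obs) = 5/48 / 11/72 = 15/22
P(U=1 | obs) = 7/144 / 11/72 = 7/22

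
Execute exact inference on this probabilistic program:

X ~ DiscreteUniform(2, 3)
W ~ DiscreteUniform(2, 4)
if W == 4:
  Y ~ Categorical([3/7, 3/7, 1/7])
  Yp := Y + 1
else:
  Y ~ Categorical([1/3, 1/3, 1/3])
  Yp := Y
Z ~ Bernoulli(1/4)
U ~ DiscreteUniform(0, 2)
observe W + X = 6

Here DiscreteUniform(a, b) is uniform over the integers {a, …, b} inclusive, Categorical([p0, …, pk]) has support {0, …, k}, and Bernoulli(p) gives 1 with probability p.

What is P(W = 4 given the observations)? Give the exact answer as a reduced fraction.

Enumerate traces; 36 have nonzero weight after conditioning:
  (X=2, W=4, Y=0, Z=0, U=0) weight 1/56
  (X=2, W=4, Y=0, Z=0, U=1) weight 1/56
  (X=2, W=4, Y=0, Z=0, U=2) weight 1/56
  (X=2, W=4, Y=0, Z=1, U=0) weight 1/168
  (X=2, W=4, Y=0, Z=1, U=1) weight 1/168
  (X=2, W=4, Y=0, Z=1, U=2) weight 1/168
  (X=2, W=4, Y=1, Z=0, U=0) weight 1/56
  (X=2, W=4, Y=1, Z=0, U=1) weight 1/56
  (X=3, W=3, Y=0, Z=0, U=0) weight 1/72
  … 27 more
Group by W:
  weight(W=3) = 1/6
  weight(W=4) = 1/6
Total weight = 1/6 + 1/6 = 1/3
P(W=3 | obs) = 1/6 / 1/3 = 1/2
P(W=4 | obs) = 1/6 / 1/3 = 1/2

P(W = 4 | obs) = 1/2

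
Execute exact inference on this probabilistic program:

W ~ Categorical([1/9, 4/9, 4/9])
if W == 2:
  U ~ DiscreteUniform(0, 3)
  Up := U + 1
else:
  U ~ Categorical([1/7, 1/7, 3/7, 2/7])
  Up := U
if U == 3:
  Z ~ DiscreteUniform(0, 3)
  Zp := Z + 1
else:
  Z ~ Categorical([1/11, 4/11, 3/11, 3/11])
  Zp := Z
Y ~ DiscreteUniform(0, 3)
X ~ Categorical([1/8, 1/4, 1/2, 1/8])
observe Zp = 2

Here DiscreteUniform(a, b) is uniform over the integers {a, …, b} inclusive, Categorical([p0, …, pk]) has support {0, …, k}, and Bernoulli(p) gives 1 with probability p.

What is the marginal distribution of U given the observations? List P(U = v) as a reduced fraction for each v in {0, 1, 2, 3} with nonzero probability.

P(U=0) = 144/739, P(U=1) = 144/739, P(U=2) = 264/739, P(U=3) = 187/739

Enumerate traces; 192 have nonzero weight after conditioning:
  (W=0, U=0, Z=2, Y=0, X=0) weight 1/7392
  (W=0, U=0, Z=2, Y=0, X=1) weight 1/3696
  (W=0, U=0, Z=2, Y=0, X=2) weight 1/1848
  (W=0, U=0, Z=2, Y=0, X=3) weight 1/7392
  (W=0, U=0, Z=2, Y=1, X=0) weight 1/7392
  (W=0, U=0, Z=2, Y=1, X=1) weight 1/3696
  (W=0, U=0, Z=2, Y=1, X=2) weight 1/1848
  (W=0, U=0, Z=2, Y=1, X=3) weight 1/7392
  (W=0, U=1, Z=2, Y=0, X=0) weight 1/7392
  (W=0, U=2, Z=2, Y=0, X=0) weight 1/2464
  … 182 more
Group by U:
  weight(U=0) = 4/77
  weight(U=1) = 4/77
  weight(U=2) = 2/21
  weight(U=3) = 17/252
Total weight = 4/77 + 4/77 + 2/21 + 17/252 = 739/2772
P(U=0 | obs) = 4/77 / 739/2772 = 144/739
P(U=1 | obs) = 4/77 / 739/2772 = 144/739
P(U=2 | obs) = 2/21 / 739/2772 = 264/739
P(U=3 | obs) = 17/252 / 739/2772 = 187/739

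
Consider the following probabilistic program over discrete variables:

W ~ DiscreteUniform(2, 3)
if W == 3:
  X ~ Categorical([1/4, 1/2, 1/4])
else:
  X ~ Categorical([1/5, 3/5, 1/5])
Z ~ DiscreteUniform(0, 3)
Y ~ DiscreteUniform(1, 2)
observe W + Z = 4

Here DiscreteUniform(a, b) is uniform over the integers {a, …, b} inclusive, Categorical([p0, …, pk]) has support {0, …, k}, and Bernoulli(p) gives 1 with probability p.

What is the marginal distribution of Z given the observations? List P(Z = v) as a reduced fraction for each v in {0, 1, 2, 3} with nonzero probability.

P(Z=1) = 1/2, P(Z=2) = 1/2

Enumerate traces; 12 have nonzero weight after conditioning:
  (W=2, X=0, Z=2, Y=1) weight 1/80
  (W=2, X=0, Z=2, Y=2) weight 1/80
  (W=2, X=1, Z=2, Y=1) weight 3/80
  (W=2, X=1, Z=2, Y=2) weight 3/80
  (W=2, X=2, Z=2, Y=1) weight 1/80
  (W=2, X=2, Z=2, Y=2) weight 1/80
  (W=3, X=0, Z=1, Y=1) weight 1/64
  (W=3, X=0, Z=1, Y=2) weight 1/64
  … 4 more
Group by Z:
  weight(Z=1) = 1/8
  weight(Z=2) = 1/8
Total weight = 1/8 + 1/8 = 1/4
P(Z=1 | obs) = 1/8 / 1/4 = 1/2
P(Z=2 | obs) = 1/8 / 1/4 = 1/2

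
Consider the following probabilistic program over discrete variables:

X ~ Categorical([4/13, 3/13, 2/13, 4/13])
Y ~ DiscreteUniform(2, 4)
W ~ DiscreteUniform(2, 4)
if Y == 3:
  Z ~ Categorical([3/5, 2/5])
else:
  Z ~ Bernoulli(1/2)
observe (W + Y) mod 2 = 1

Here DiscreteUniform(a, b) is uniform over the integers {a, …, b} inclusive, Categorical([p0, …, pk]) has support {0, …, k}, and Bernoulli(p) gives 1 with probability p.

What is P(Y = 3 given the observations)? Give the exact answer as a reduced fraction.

P(Y = 3 | obs) = 1/2

Enumerate traces; 32 have nonzero weight after conditioning:
  (X=0, Y=2, W=3, Z=0) weight 2/117
  (X=0, Y=2, W=3, Z=1) weight 2/117
  (X=0, Y=3, W=2, Z=0) weight 4/195
  (X=0, Y=3, W=2, Z=1) weight 8/585
  (X=0, Y=3, W=4, Z=0) weight 4/195
  (X=0, Y=3, W=4, Z=1) weight 8/585
  (X=0, Y=4, W=3, Z=0) weight 2/117
  (X=0, Y=4, W=3, Z=1) weight 2/117
  … 24 more
Group by Y:
  weight(Y=2) = 1/9
  weight(Y=3) = 2/9
  weight(Y=4) = 1/9
Total weight = 1/9 + 2/9 + 1/9 = 4/9
P(Y=2 | obs) = 1/9 / 4/9 = 1/4
P(Y=3 | obs) = 2/9 / 4/9 = 1/2
P(Y=4 | obs) = 1/9 / 4/9 = 1/4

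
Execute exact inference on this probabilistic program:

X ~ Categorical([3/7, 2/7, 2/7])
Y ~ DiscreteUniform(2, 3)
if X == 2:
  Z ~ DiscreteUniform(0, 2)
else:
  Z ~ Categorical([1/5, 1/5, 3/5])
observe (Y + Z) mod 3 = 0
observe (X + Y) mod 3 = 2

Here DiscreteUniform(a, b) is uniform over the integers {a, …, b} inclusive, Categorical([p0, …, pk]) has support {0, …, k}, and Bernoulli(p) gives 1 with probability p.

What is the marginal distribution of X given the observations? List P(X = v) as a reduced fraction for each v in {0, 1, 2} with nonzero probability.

P(X=0) = 9/19, P(X=2) = 10/19

Enumerate traces; 2 have nonzero weight after conditioning:
  (X=0, Y=2, Z=1) weight 3/70
  (X=2, Y=3, Z=0) weight 1/21
Group by X:
  weight(X=0) = 3/70
  weight(X=2) = 1/21
Total weight = 3/70 + 1/21 = 19/210
P(X=0 | obs) = 3/70 / 19/210 = 9/19
P(X=2 | obs) = 1/21 / 19/210 = 10/19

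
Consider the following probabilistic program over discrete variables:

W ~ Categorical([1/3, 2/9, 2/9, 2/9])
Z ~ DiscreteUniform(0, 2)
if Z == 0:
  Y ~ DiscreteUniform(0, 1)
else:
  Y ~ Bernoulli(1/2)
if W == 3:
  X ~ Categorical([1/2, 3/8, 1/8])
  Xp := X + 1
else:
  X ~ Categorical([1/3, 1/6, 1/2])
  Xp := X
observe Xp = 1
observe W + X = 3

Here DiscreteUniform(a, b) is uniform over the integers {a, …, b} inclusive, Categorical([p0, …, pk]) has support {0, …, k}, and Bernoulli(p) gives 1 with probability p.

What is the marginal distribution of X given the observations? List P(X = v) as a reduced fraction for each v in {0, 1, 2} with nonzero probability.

P(X=0) = 3/4, P(X=1) = 1/4

Enumerate traces; 12 have nonzero weight after conditioning:
  (W=2, Z=0, Y=0, X=1) weight 1/162
  (W=2, Z=0, Y=1, X=1) weight 1/162
  (W=2, Z=1, Y=0, X=1) weight 1/162
  (W=2, Z=1, Y=1, X=1) weight 1/162
  (W=2, Z=2, Y=0, X=1) weight 1/162
  (W=2, Z=2, Y=1, X=1) weight 1/162
  (W=3, Z=0, Y=0, X=0) weight 1/54
  (W=3, Z=0, Y=1, X=0) weight 1/54
  … 4 more
Group by X:
  weight(X=0) = 1/9
  weight(X=1) = 1/27
Total weight = 1/9 + 1/27 = 4/27
P(X=0 | obs) = 1/9 / 4/27 = 3/4
P(X=1 | obs) = 1/27 / 4/27 = 1/4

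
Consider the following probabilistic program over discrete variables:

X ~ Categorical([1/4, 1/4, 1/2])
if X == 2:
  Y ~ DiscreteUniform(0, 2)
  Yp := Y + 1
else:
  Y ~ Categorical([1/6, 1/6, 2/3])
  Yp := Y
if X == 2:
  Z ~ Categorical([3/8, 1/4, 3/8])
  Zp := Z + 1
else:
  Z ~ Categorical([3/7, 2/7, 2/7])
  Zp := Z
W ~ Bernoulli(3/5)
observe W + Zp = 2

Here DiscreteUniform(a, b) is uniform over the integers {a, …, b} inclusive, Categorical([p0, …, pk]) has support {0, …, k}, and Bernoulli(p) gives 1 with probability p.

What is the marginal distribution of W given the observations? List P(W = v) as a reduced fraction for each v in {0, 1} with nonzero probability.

P(W=0) = 20/57, P(W=1) = 37/57

Enumerate traces; 18 have nonzero weight after conditioning:
  (X=0, Y=0, Z=1, W=1) weight 1/140
  (X=0, Y=0, Z=2, W=0) weight 1/210
  (X=0, Y=1, Z=1, W=1) weight 1/140
  (X=0, Y=1, Z=2, W=0) weight 1/210
  (X=0, Y=2, Z=1, W=1) weight 1/35
  (X=0, Y=2, Z=2, W=0) weight 2/105
  (X=1, Y=0, Z=1, W=1) weight 1/140
  (X=1, Y=0, Z=2, W=0) weight 1/210
  … 10 more
Group by W:
  weight(W=0) = 3/28
  weight(W=1) = 111/560
Total weight = 3/28 + 111/560 = 171/560
P(W=0 | obs) = 3/28 / 171/560 = 20/57
P(W=1 | obs) = 111/560 / 171/560 = 37/57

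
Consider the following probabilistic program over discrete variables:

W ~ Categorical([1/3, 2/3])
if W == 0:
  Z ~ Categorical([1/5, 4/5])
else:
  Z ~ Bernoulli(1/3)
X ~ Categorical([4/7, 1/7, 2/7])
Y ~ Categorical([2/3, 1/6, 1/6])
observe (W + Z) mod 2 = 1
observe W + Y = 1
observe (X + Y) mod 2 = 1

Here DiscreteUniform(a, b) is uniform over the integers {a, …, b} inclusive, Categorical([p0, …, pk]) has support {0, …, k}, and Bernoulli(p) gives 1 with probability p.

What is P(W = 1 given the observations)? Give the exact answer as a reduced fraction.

Enumerate traces; 3 have nonzero weight after conditioning:
  (W=0, Z=1, X=0, Y=1) weight 8/315
  (W=0, Z=1, X=2, Y=1) weight 4/315
  (W=1, Z=0, X=1, Y=0) weight 8/189
Group by W:
  weight(W=0) = 4/105
  weight(W=1) = 8/189
Total weight = 4/105 + 8/189 = 76/945
P(W=0 | obs) = 4/105 / 76/945 = 9/19
P(W=1 | obs) = 8/189 / 76/945 = 10/19

P(W = 1 | obs) = 10/19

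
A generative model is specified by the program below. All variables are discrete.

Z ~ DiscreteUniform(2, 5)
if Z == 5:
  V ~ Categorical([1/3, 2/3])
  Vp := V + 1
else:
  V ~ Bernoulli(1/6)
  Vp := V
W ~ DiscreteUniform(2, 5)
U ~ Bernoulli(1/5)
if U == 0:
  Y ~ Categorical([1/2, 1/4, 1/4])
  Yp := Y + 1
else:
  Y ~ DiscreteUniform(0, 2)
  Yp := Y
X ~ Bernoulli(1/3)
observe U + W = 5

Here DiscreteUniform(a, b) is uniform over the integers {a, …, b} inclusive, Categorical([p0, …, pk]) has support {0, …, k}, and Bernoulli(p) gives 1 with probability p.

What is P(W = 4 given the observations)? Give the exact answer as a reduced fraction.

P(W = 4 | obs) = 1/5

Enumerate traces; 96 have nonzero weight after conditioning:
  (Z=2, V=0, W=4, U=1, Y=0, X=0) weight 1/432
  (Z=2, V=0, W=4, U=1, Y=0, X=1) weight 1/864
  (Z=2, V=0, W=4, U=1, Y=1, X=0) weight 1/432
  (Z=2, V=0, W=4, U=1, Y=1, X=1) weight 1/864
  (Z=2, V=0, W=4, U=1, Y=2, X=0) weight 1/432
  (Z=2, V=0, W=4, U=1, Y=2, X=1) weight 1/864
  (Z=2, V=0, W=5, U=0, Y=0, X=0) weight 1/72
  (Z=2, V=0, W=5, U=0, Y=0, X=1) weight 1/144
  … 88 more
Group by W:
  weight(W=4) = 1/20
  weight(W=5) = 1/5
Total weight = 1/20 + 1/5 = 1/4
P(W=4 | obs) = 1/20 / 1/4 = 1/5
P(W=5 | obs) = 1/5 / 1/4 = 4/5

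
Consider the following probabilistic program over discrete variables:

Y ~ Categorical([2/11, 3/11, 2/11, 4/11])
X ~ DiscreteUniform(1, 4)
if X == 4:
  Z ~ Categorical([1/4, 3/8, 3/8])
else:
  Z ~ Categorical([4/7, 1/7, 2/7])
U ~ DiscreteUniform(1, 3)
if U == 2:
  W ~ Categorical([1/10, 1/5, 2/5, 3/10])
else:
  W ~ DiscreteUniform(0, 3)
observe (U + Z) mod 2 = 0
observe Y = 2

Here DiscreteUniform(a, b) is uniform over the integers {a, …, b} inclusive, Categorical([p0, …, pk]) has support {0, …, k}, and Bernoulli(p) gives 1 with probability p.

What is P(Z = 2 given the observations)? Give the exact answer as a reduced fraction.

P(Z = 2 | obs) = 69/269

Enumerate traces; 64 have nonzero weight after conditioning:
  (Y=2, X=1, Z=0, U=2, W=0) weight 1/1155
  (Y=2, X=1, Z=0, U=2, W=1) weight 2/1155
  (Y=2, X=1, Z=0, U=2, W=2) weight 4/1155
  (Y=2, X=1, Z=0, U=2, W=3) weight 1/385
  (Y=2, X=1, Z=1, U=1, W=0) weight 1/1848
  (Y=2, X=1, Z=1, U=1, W=1) weight 1/1848
  (Y=2, X=1, Z=1, U=1, W=2) weight 1/1848
  (Y=2, X=1, Z=1, U=1, W=3) weight 1/1848
  (Y=2, X=1, Z=2, U=2, W=0) weight 1/2310
  … 55 more
Group by Z:
  weight(Z=0) = 5/168
  weight(Z=1) = 15/616
  weight(Z=2) = 23/1232
Total weight = 5/168 + 15/616 + 23/1232 = 269/3696
P(Z=0 | obs) = 5/168 / 269/3696 = 110/269
P(Z=1 | obs) = 15/616 / 269/3696 = 90/269
P(Z=2 | obs) = 23/1232 / 269/3696 = 69/269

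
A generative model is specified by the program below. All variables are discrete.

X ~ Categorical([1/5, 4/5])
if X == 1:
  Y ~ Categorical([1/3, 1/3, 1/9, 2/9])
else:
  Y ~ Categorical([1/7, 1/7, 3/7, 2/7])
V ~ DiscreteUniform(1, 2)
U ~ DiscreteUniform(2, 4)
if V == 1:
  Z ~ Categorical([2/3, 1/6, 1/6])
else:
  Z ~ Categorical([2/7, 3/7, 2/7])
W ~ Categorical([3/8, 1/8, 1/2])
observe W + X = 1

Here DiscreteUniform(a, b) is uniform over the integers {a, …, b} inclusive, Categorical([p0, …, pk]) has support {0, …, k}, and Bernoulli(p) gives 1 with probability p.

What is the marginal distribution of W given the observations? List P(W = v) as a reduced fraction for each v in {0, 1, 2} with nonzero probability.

P(W=0) = 12/13, P(W=1) = 1/13

Enumerate traces; 144 have nonzero weight after conditioning:
  (X=0, Y=0, V=1, U=2, Z=0, W=1) weight 1/2520
  (X=0, Y=0, V=1, U=2, Z=1, W=1) weight 1/10080
  (X=0, Y=0, V=1, U=2, Z=2, W=1) weight 1/10080
  (X=0, Y=0, V=1, U=3, Z=0, W=1) weight 1/2520
  (X=0, Y=0, V=1, U=3, Z=1, W=1) weight 1/10080
  (X=0, Y=0, V=1, U=3, Z=2, W=1) weight 1/10080
  (X=0, Y=0, V=1, U=4, Z=0, W=1) weight 1/2520
  (X=0, Y=0, V=1, U=4, Z=1, W=1) weight 1/10080
  (X=1, Y=0, V=1, U=2, Z=0, W=0) weight 1/90
  … 135 more
Group by W:
  weight(W=0) = 3/10
  weight(W=1) = 1/40
Total weight = 3/10 + 1/40 = 13/40
P(W=0 | obs) = 3/10 / 13/40 = 12/13
P(W=1 | obs) = 1/40 / 13/40 = 1/13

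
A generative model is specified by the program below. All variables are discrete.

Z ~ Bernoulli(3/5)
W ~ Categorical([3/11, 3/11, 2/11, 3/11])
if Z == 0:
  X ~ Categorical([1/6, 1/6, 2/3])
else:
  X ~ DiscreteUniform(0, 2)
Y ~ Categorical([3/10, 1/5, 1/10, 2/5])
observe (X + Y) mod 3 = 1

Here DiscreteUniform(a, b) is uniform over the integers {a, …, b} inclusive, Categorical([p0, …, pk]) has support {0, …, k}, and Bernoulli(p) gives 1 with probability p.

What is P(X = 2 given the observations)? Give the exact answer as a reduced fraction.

P(X = 2 | obs) = 7/43

Enumerate traces; 32 have nonzero weight after conditioning:
  (Z=0, W=0, X=0, Y=1) weight 1/275
  (Z=0, W=0, X=1, Y=0) weight 3/550
  (Z=0, W=0, X=1, Y=3) weight 2/275
  (Z=0, W=0, X=2, Y=2) weight 2/275
  (Z=0, W=1, X=0, Y=1) weight 1/275
  (Z=0, W=1, X=1, Y=0) weight 3/550
  (Z=0, W=1, X=1, Y=3) weight 2/275
  (Z=0, W=1, X=2, Y=2) weight 2/275
  … 24 more
Group by X:
  weight(X=0) = 4/75
  weight(X=1) = 14/75
  weight(X=2) = 7/150
Total weight = 4/75 + 14/75 + 7/150 = 43/150
P(X=0 | obs) = 4/75 / 43/150 = 8/43
P(X=1 | obs) = 14/75 / 43/150 = 28/43
P(X=2 | obs) = 7/150 / 43/150 = 7/43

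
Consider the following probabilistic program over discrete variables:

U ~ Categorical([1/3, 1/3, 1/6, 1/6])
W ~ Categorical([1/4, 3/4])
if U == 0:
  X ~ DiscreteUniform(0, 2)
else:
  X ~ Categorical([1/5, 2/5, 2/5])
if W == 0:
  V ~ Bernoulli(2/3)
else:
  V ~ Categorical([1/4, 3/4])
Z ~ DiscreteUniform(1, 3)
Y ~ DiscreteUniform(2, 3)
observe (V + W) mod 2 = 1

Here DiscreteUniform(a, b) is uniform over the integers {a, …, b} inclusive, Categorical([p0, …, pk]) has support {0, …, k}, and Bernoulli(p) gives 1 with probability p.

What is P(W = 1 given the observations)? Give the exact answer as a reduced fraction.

Enumerate traces; 144 have nonzero weight after conditioning:
  (U=0, W=0, X=0, V=1, Z=1, Y=2) weight 1/324
  (U=0, W=0, X=0, V=1, Z=1, Y=3) weight 1/324
  (U=0, W=0, X=0, V=1, Z=2, Y=2) weight 1/324
  (U=0, W=0, X=0, V=1, Z=2, Y=3) weight 1/324
  (U=0, W=0, X=0, V=1, Z=3, Y=2) weight 1/324
  (U=0, W=0, X=0, V=1, Z=3, Y=3) weight 1/324
  (U=0, W=0, X=1, V=1, Z=1, Y=2) weight 1/324
  (U=0, W=0, X=1, V=1, Z=1, Y=3) weight 1/324
  (U=0, W=1, X=0, V=0, Z=1, Y=2) weight 1/288
  … 135 more
Group by W:
  weight(W=0) = 1/6
  weight(W=1) = 3/16
Total weight = 1/6 + 3/16 = 17/48
P(W=0 | obs) = 1/6 / 17/48 = 8/17
P(W=1 | obs) = 3/16 / 17/48 = 9/17

P(W = 1 | obs) = 9/17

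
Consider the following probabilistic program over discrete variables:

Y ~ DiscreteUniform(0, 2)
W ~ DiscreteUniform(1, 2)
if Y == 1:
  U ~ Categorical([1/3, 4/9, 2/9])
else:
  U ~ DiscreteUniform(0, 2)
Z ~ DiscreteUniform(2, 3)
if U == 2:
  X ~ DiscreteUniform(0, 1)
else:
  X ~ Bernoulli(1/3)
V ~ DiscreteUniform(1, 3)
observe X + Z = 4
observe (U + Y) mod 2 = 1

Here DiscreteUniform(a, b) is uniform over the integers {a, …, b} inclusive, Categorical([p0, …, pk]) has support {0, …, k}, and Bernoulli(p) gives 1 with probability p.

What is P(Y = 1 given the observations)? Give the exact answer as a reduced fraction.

Enumerate traces; 24 have nonzero weight after conditioning:
  (Y=0, W=1, U=1, Z=3, X=1, V=1) weight 1/324
  (Y=0, W=1, U=1, Z=3, X=1, V=2) weight 1/324
  (Y=0, W=1, U=1, Z=3, X=1, V=3) weight 1/324
  (Y=0, W=2, U=1, Z=3, X=1, V=1) weight 1/324
  (Y=0, W=2, U=1, Z=3, X=1, V=2) weight 1/324
  (Y=0, W=2, U=1, Z=3, X=1, V=3) weight 1/324
  (Y=1, W=1, U=0, Z=3, X=1, V=1) weight 1/324
  (Y=1, W=1, U=0, Z=3, X=1, V=2) weight 1/324
  (Y=2, W=1, U=1, Z=3, X=1, V=1) weight 1/324
  … 15 more
Group by Y:
  weight(Y=0) = 1/54
  weight(Y=1) = 1/27
  weight(Y=2) = 1/54
Total weight = 1/54 + 1/27 + 1/54 = 2/27
P(Y=0 | obs) = 1/54 / 2/27 = 1/4
P(Y=1 | obs) = 1/27 / 2/27 = 1/2
P(Y=2 | obs) = 1/54 / 2/27 = 1/4

P(Y = 1 | obs) = 1/2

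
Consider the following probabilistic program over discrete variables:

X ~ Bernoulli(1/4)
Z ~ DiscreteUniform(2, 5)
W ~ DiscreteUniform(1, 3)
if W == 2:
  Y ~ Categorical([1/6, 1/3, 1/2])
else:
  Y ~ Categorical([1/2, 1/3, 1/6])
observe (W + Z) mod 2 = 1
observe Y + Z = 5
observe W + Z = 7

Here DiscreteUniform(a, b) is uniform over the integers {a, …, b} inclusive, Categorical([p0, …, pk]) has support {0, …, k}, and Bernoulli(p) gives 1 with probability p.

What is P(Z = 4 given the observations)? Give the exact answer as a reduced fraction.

P(Z = 4 | obs) = 2/3

Enumerate traces; 4 have nonzero weight after conditioning:
  (X=0, Z=4, W=3, Y=1) weight 1/48
  (X=0, Z=5, W=2, Y=0) weight 1/96
  (X=1, Z=4, W=3, Y=1) weight 1/144
  (X=1, Z=5, W=2, Y=0) weight 1/288
Group by Z:
  weight(Z=4) = 1/36
  weight(Z=5) = 1/72
Total weight = 1/36 + 1/72 = 1/24
P(Z=4 | obs) = 1/36 / 1/24 = 2/3
P(Z=5 | obs) = 1/72 / 1/24 = 1/3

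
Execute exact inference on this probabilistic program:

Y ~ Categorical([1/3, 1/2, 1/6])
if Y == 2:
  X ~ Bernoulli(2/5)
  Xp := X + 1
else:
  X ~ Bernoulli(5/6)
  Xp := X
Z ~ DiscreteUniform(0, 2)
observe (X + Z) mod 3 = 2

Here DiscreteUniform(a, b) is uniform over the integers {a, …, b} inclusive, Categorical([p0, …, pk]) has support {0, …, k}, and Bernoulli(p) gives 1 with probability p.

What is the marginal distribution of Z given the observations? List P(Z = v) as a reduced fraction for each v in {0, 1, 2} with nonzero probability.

Enumerate traces; 6 have nonzero weight after conditioning:
  (Y=0, X=0, Z=2) weight 1/54
  (Y=0, X=1, Z=1) weight 5/54
  (Y=1, X=0, Z=2) weight 1/36
  (Y=1, X=1, Z=1) weight 5/36
  (Y=2, X=0, Z=2) weight 1/30
  (Y=2, X=1, Z=1) weight 1/45
Group by Z:
  weight(Z=1) = 137/540
  weight(Z=2) = 43/540
Total weight = 137/540 + 43/540 = 1/3
P(Z=1 | obs) = 137/540 / 1/3 = 137/180
P(Z=2 | obs) = 43/540 / 1/3 = 43/180

P(Z=1) = 137/180, P(Z=2) = 43/180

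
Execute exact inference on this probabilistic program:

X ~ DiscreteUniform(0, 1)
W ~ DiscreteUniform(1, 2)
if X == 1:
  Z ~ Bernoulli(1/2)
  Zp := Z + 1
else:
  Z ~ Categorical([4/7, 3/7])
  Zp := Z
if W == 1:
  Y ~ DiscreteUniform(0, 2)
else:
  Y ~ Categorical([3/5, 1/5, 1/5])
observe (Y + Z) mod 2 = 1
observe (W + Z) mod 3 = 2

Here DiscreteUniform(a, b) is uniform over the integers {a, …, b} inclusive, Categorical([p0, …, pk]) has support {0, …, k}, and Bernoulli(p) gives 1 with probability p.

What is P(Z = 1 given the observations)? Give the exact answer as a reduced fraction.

P(Z = 1 | obs) = 26/35

Enumerate traces; 6 have nonzero weight after conditioning:
  (X=0, W=1, Z=1, Y=0) weight 1/28
  (X=0, W=1, Z=1, Y=2) weight 1/28
  (X=0, W=2, Z=0, Y=1) weight 1/35
  (X=1, W=1, Z=1, Y=0) weight 1/24
  (X=1, W=1, Z=1, Y=2) weight 1/24
  (X=1, W=2, Z=0, Y=1) weight 1/40
Group by Z:
  weight(Z=0) = 3/56
  weight(Z=1) = 13/84
Total weight = 3/56 + 13/84 = 5/24
P(Z=0 | obs) = 3/56 / 5/24 = 9/35
P(Z=1 | obs) = 13/84 / 5/24 = 26/35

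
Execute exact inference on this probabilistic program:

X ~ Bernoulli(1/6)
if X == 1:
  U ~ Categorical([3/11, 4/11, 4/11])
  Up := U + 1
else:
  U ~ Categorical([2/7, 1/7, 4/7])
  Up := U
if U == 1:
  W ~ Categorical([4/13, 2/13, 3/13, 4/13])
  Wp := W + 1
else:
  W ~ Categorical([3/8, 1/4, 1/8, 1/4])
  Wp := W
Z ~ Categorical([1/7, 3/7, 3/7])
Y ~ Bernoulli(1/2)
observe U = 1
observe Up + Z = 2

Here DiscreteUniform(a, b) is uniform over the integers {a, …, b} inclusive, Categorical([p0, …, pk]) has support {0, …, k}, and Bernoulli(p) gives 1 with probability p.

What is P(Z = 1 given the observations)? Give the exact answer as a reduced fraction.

P(Z = 1 | obs) = 165/193

Enumerate traces; 16 have nonzero weight after conditioning:
  (X=0, U=1, W=0, Z=1, Y=0) weight 5/637
  (X=0, U=1, W=0, Z=1, Y=1) weight 5/637
  (X=0, U=1, W=1, Z=1, Y=0) weight 5/1274
  (X=0, U=1, W=1, Z=1, Y=1) weight 5/1274
  (X=0, U=1, W=2, Z=1, Y=0) weight 15/2548
  (X=0, U=1, W=2, Z=1, Y=1) weight 15/2548
  (X=0, U=1, W=3, Z=1, Y=0) weight 5/637
  (X=0, U=1, W=3, Z=1, Y=1) weight 5/637
  (X=1, U=1, W=0, Z=0, Y=0) weight 4/3003
  … 7 more
Group by Z:
  weight(Z=0) = 2/231
  weight(Z=1) = 5/98
Total weight = 2/231 + 5/98 = 193/3234
P(Z=0 | obs) = 2/231 / 193/3234 = 28/193
P(Z=1 | obs) = 5/98 / 193/3234 = 165/193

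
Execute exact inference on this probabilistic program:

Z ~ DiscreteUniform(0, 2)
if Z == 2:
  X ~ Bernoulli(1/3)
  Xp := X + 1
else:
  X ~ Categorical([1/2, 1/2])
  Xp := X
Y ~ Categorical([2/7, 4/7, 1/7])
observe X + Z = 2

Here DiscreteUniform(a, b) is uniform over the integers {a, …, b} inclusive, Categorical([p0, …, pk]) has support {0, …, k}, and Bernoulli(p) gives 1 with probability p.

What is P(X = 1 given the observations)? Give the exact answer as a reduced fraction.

Enumerate traces; 6 have nonzero weight after conditioning:
  (Z=1, X=1, Y=0) weight 1/21
  (Z=1, X=1, Y=1) weight 2/21
  (Z=1, X=1, Y=2) weight 1/42
  (Z=2, X=0, Y=0) weight 4/63
  (Z=2, X=0, Y=1) weight 8/63
  (Z=2, X=0, Y=2) weight 2/63
Group by X:
  weight(X=0) = 2/9
  weight(X=1) = 1/6
Total weight = 2/9 + 1/6 = 7/18
P(X=0 | obs) = 2/9 / 7/18 = 4/7
P(X=1 | obs) = 1/6 / 7/18 = 3/7

P(X = 1 | obs) = 3/7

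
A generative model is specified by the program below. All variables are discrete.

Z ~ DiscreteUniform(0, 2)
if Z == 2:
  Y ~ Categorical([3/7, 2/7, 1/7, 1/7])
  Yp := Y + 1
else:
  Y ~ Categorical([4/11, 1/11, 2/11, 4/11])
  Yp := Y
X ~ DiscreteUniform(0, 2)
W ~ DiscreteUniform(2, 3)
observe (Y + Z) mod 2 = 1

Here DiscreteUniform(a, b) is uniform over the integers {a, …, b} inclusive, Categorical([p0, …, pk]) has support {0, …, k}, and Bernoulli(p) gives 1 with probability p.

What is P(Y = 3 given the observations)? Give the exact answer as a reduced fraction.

P(Y = 3 | obs) = 39/110

Enumerate traces; 36 have nonzero weight after conditioning:
  (Z=0, Y=1, X=0, W=2) weight 1/198
  (Z=0, Y=1, X=0, W=3) weight 1/198
  (Z=0, Y=1, X=1, W=2) weight 1/198
  (Z=0, Y=1, X=1, W=3) weight 1/198
  (Z=0, Y=1, X=2, W=2) weight 1/198
  (Z=0, Y=1, X=2, W=3) weight 1/198
  (Z=0, Y=3, X=0, W=2) weight 2/99
  (Z=0, Y=3, X=0, W=3) weight 2/99
  (Z=1, Y=0, X=0, W=2) weight 2/99
  (Z=1, Y=2, X=0, W=2) weight 1/99
  … 26 more
Group by Y:
  weight(Y=0) = 4/33
  weight(Y=1) = 29/231
  weight(Y=2) = 2/33
  weight(Y=3) = 13/77
Total weight = 4/33 + 29/231 + 2/33 + 13/77 = 10/21
P(Y=0 | obs) = 4/33 / 10/21 = 14/55
P(Y=1 | obs) = 29/231 / 10/21 = 29/110
P(Y=2 | obs) = 2/33 / 10/21 = 7/55
P(Y=3 | obs) = 13/77 / 10/21 = 39/110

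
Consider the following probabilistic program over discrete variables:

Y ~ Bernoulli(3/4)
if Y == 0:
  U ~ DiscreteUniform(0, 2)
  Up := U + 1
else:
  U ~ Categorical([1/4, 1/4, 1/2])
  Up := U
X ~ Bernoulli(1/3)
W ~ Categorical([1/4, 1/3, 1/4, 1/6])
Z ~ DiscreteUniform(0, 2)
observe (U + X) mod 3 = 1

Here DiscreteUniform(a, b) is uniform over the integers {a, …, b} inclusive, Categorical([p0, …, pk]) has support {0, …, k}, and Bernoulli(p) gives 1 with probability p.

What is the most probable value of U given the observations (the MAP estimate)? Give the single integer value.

argmax_v P(U = v | obs) = 1

Enumerate traces; 48 have nonzero weight after conditioning:
  (Y=0, U=0, X=1, W=0, Z=0) weight 1/432
  (Y=0, U=0, X=1, W=0, Z=1) weight 1/432
  (Y=0, U=0, X=1, W=0, Z=2) weight 1/432
  (Y=0, U=0, X=1, W=1, Z=0) weight 1/324
  (Y=0, U=0, X=1, W=1, Z=1) weight 1/324
  (Y=0, U=0, X=1, W=1, Z=2) weight 1/324
  (Y=0, U=0, X=1, W=2, Z=0) weight 1/432
  (Y=0, U=0, X=1, W=2, Z=1) weight 1/432
  (Y=0, U=1, X=0, W=0, Z=0) weight 1/216
  … 39 more
Group by U:
  weight(U=0) = 13/144
  weight(U=1) = 13/72
Total weight = 13/144 + 13/72 = 13/48
P(U=0 | obs) = 13/144 / 13/48 = 1/3
P(U=1 | obs) = 13/72 / 13/48 = 2/3
argmax = 1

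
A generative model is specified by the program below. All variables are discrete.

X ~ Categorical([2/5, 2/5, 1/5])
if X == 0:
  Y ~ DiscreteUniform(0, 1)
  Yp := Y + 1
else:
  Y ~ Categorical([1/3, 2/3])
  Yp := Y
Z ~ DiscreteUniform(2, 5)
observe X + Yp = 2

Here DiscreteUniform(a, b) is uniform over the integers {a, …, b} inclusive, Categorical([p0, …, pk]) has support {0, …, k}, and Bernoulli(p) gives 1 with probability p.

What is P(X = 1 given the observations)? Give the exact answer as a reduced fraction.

Enumerate traces; 12 have nonzero weight after conditioning:
  (X=0, Y=1, Z=2) weight 1/20
  (X=0, Y=1, Z=3) weight 1/20
  (X=0, Y=1, Z=4) weight 1/20
  (X=0, Y=1, Z=5) weight 1/20
  (X=1, Y=1, Z=2) weight 1/15
  (X=1, Y=1, Z=3) weight 1/15
  (X=1, Y=1, Z=4) weight 1/15
  (X=1, Y=1, Z=5) weight 1/15
  (X=2, Y=0, Z=2) weight 1/60
  … 3 more
Group by X:
  weight(X=0) = 1/5
  weight(X=1) = 4/15
  weight(X=2) = 1/15
Total weight = 1/5 + 4/15 + 1/15 = 8/15
P(X=0 | obs) = 1/5 / 8/15 = 3/8
P(X=1 | obs) = 4/15 / 8/15 = 1/2
P(X=2 | obs) = 1/15 / 8/15 = 1/8

P(X = 1 | obs) = 1/2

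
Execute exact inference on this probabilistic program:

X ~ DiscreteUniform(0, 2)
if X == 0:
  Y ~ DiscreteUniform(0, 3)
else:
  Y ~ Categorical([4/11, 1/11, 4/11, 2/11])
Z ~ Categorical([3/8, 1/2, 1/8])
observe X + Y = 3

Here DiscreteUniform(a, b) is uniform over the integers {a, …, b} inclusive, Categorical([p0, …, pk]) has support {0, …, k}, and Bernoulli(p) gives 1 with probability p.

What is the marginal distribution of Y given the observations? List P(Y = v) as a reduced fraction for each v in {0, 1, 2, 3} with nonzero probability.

P(Y=1) = 4/31, P(Y=2) = 16/31, P(Y=3) = 11/31

Enumerate traces; 9 have nonzero weight after conditioning:
  (X=0, Y=3, Z=0) weight 1/32
  (X=0, Y=3, Z=1) weight 1/24
  (X=0, Y=3, Z=2) weight 1/96
  (X=1, Y=2, Z=0) weight 1/22
  (X=1, Y=2, Z=1) weight 2/33
  (X=1, Y=2, Z=2) weight 1/66
  (X=2, Y=1, Z=0) weight 1/88
  (X=2, Y=1, Z=1) weight 1/66
  … 1 more
Group by Y:
  weight(Y=1) = 1/33
  weight(Y=2) = 4/33
  weight(Y=3) = 1/12
Total weight = 1/33 + 4/33 + 1/12 = 31/132
P(Y=1 | obs) = 1/33 / 31/132 = 4/31
P(Y=2 | obs) = 4/33 / 31/132 = 16/31
P(Y=3 | obs) = 1/12 / 31/132 = 11/31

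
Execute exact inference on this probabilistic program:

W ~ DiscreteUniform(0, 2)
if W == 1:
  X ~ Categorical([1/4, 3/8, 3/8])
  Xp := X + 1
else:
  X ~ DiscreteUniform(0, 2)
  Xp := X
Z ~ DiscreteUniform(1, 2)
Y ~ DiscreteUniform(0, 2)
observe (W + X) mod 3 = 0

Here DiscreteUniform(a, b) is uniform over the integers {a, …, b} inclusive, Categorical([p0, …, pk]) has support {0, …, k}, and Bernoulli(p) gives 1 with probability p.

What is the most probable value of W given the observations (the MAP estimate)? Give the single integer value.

argmax_v P(W = v | obs) = 1

Enumerate traces; 18 have nonzero weight after conditioning:
  (W=0, X=0, Z=1, Y=0) weight 1/54
  (W=0, X=0, Z=1, Y=1) weight 1/54
  (W=0, X=0, Z=1, Y=2) weight 1/54
  (W=0, X=0, Z=2, Y=0) weight 1/54
  (W=0, X=0, Z=2, Y=1) weight 1/54
  (W=0, X=0, Z=2, Y=2) weight 1/54
  (W=1, X=2, Z=1, Y=0) weight 1/48
  (W=1, X=2, Z=1, Y=1) weight 1/48
  (W=2, X=1, Z=1, Y=0) weight 1/54
  … 9 more
Group by W:
  weight(W=0) = 1/9
  weight(W=1) = 1/8
  weight(W=2) = 1/9
Total weight = 1/9 + 1/8 + 1/9 = 25/72
P(W=0 | obs) = 1/9 / 25/72 = 8/25
P(W=1 | obs) = 1/8 / 25/72 = 9/25
P(W=2 | obs) = 1/9 / 25/72 = 8/25
argmax = 1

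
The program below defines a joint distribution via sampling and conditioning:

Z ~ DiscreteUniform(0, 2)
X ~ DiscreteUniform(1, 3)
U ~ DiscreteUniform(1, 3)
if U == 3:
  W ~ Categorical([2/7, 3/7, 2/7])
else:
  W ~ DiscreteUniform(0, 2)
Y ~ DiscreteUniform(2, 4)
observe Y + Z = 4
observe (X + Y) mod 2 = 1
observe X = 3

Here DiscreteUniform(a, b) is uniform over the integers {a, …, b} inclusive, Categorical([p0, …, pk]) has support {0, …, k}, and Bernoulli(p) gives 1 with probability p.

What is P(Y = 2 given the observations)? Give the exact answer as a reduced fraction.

P(Y = 2 | obs) = 1/2

Enumerate traces; 18 have nonzero weight after conditioning:
  (Z=0, X=3, U=1, W=0, Y=4) weight 1/243
  (Z=0, X=3, U=1, W=1, Y=4) weight 1/243
  (Z=0, X=3, U=1, W=2, Y=4) weight 1/243
  (Z=0, X=3, U=2, W=0, Y=4) weight 1/243
  (Z=0, X=3, U=2, W=1, Y=4) weight 1/243
  (Z=0, X=3, U=2, W=2, Y=4) weight 1/243
  (Z=0, X=3, U=3, W=0, Y=4) weight 2/567
  (Z=0, X=3, U=3, W=1, Y=4) weight 1/189
  (Z=2, X=3, U=1, W=0, Y=2) weight 1/243
  … 9 more
Group by Y:
  weight(Y=2) = 1/27
  weight(Y=4) = 1/27
Total weight = 1/27 + 1/27 = 2/27
P(Y=2 | obs) = 1/27 / 2/27 = 1/2
P(Y=4 | obs) = 1/27 / 2/27 = 1/2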